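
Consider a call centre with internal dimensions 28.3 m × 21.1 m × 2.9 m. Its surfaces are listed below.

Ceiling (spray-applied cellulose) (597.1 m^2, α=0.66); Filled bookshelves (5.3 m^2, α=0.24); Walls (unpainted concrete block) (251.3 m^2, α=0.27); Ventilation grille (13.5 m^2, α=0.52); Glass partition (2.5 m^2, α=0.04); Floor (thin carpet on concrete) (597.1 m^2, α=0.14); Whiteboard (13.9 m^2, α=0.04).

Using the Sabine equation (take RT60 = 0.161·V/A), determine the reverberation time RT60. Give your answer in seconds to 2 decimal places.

0.50 sec

Equivalent absorption area: A = 597.1*0.66 + 5.3*0.24 + 251.3*0.27 + 13.5*0.52 + 2.5*0.04 + 597.1*0.14 + 13.9*0.04 = 554.479 m^2.
Volume V = 28.3 × 21.1 × 2.9 = 1731.677 m³.
RT60 = 0.161 · V / A = 0.161 × 1731.677 / 554.479 = 0.50 s.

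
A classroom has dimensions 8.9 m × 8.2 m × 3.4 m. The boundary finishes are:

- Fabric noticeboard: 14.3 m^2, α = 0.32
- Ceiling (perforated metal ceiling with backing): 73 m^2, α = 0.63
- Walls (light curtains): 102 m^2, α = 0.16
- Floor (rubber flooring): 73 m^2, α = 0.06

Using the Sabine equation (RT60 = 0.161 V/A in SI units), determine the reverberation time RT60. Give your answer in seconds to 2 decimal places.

0.56 sec

Summing Sᵢαᵢ: 4.576 + 45.990 + 16.320 + 4.380 → A = 71.266 sabins.
Volume V = 8.9 × 8.2 × 3.4 = 248.132 m³.
Sabine: RT60 = 0.161 × 248.132 / 71.266 = 0.56 s.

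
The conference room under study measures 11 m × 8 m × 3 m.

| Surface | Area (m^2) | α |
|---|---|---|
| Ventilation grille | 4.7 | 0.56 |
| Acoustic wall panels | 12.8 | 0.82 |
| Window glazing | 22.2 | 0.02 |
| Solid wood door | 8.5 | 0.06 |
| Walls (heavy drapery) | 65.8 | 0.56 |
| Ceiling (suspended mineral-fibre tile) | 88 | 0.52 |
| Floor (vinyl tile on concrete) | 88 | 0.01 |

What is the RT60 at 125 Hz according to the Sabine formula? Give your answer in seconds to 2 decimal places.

0.44 s

Total absorption A = 4.7×0.56 + 12.8×0.82 + 22.2×0.02 + 8.5×0.06 + 65.8×0.56 + 88×0.52 + 88×0.01
  = 2.632 + 10.496 + 0.444 + 0.510 + 36.848 + 45.760 + 0.880 = 97.570 m^2 sabins.
Volume V = 11 × 8 × 3 = 264 m³.
RT60 = 0.161 · V / A = 0.161 × 264 / 97.570 = 0.44 s.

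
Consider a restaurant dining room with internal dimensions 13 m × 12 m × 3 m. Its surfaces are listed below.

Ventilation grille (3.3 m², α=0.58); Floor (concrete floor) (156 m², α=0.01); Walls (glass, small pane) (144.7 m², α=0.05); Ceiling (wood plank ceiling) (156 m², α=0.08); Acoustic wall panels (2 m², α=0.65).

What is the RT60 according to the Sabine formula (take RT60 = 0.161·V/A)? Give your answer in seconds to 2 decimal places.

3.08 sec

A = Σ Sᵢαᵢ = 3.3×0.58 + 156×0.01 + 144.7×0.05 + 156×0.08 + 2×0.65 = 24.489 sabins.
V = 13·12·3 = 468 m³.
T = 0.161 V/A = 0.161·468/24.489 = 3.08 s.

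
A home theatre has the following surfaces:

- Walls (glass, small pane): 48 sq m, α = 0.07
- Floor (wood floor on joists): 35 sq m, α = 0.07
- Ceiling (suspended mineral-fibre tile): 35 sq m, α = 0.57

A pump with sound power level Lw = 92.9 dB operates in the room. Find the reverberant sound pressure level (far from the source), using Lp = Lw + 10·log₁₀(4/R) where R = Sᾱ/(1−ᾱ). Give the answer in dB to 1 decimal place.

Σ(Sᵢαᵢ) = 48×0.07 + 35×0.07 + 35×0.57 = 25.760; total area S = 118.0 sq m.
ᾱ = 25.760/118.0 = 0.2183; R = Sᾱ/(1−ᾱ) = 25.760/(1−0.2183) = 32.954 sq m.
Lp = 92.9 + 10·log₁₀(4/32.954) = 92.9 + (-9.16) = 83.7 dB.

83.7 dB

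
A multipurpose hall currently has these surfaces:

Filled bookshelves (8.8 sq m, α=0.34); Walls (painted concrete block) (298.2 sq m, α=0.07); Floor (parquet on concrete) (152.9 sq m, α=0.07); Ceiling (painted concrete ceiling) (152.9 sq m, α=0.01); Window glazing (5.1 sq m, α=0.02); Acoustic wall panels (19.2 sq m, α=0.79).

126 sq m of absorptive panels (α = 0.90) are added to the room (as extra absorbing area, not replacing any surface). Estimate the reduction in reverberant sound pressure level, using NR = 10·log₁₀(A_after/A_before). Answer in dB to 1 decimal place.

Summing Sᵢαᵢ: 2.992 + 20.874 + 10.703 + 1.529 + 0.102 + 15.168 → A_before = 51.368 sabins.
Treatment contributes 126·0.90 = 113.400 sabins.
New total A_after = 164.768 sabins.
Reduction = 10 log₁₀(A_after/A_before) = 10 log₁₀(3.2076) = 5.1 dB.

5.1 dB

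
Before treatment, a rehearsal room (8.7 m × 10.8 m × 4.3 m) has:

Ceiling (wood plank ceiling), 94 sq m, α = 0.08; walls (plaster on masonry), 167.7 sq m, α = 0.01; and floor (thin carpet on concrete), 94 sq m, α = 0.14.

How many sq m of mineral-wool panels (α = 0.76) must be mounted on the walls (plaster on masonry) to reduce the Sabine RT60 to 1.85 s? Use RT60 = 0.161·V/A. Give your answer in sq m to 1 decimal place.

17.1

Equivalent absorption area: A₁ = 94×0.08 + 167.7×0.01 + 94×0.14 = 22.357 sq m.
Required A₂ = 0.161·404.028/1.85 = 35.161 sabins.
ΔA needed = 35.161 − 22.357 = 12.804 sabins.
Each sq m of panel replacing the walls (plaster on masonry) adds (0.76 − 0.01) = 0.75 sabins.
Area = ΔA/Δα = 12.804/0.75 = 17.1 sq m.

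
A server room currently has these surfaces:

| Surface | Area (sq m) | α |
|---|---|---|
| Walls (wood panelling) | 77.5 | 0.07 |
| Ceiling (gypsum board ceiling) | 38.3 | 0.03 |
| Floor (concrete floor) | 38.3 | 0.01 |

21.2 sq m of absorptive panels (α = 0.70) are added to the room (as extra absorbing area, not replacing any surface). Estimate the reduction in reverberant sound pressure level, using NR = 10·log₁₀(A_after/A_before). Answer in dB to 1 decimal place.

5.0 dB

Equivalent absorption area: A_before = 77.5×0.07 + 38.3×0.03 + 38.3×0.01 = 6.957 sq m.
Treatment contributes 21.2·0.70 = 14.840 sabins.
A_after = 6.957 + 14.840 = 21.797 sabins.
NR = 10·log₁₀(21.797/6.957) = 5.0 dB.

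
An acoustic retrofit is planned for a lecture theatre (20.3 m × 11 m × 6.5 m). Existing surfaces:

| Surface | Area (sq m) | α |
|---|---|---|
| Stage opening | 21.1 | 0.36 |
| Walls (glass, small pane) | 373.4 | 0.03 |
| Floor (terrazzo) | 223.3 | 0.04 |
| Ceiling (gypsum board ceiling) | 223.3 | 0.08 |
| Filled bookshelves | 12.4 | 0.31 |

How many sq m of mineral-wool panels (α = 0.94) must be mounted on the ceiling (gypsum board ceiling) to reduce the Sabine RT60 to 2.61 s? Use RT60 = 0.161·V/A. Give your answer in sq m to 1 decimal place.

46.6

Equivalent absorption area: A₁ = 21.1×0.36 + 373.4×0.03 + 223.3×0.04 + 223.3×0.08 + 12.4×0.31 = 49.438 sq m.
V = 1451.45 m³. Target absorption A₂ = 0.161 × 1451.45 / 2.61 = 89.534 sabins.
ΔA needed = 89.534 − 49.438 = 40.096 sabins.
Net gain per sq m: Δα = 0.94 − 0.08 = 0.86.
Area = ΔA/Δα = 40.096/0.86 = 46.6 sq m.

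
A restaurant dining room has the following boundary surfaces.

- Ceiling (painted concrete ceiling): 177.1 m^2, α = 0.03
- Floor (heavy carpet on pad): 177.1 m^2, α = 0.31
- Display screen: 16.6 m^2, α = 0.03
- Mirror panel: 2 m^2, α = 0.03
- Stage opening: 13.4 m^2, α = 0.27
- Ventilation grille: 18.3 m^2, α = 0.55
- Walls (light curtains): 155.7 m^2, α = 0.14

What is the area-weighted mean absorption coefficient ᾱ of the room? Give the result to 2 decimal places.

0.17

S = Σ Sᵢ = 177.1 + 177.1 + 16.6 + 2 + 13.4 + 18.3 + 155.7 = 560.2 m^2.
A = 177.1×0.03 + 177.1×0.31 + 16.6×0.03 + 2×0.03 + 13.4×0.27 + 18.3×0.55 + 155.7×0.14 = 96.253 sabins.
ᾱ = A/S = 0.17.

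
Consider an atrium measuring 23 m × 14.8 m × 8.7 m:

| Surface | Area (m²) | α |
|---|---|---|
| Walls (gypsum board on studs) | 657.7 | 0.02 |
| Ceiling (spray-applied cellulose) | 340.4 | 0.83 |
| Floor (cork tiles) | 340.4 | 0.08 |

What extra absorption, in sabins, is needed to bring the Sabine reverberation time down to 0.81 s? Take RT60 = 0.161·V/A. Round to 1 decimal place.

265.7 sabins

Summing Sᵢαᵢ: 13.154 + 282.532 + 27.232 → A₁ = 322.918 sabins.
V = 2961.48 m³. Required absorption A₂ = 0.161 × 2961.48 / 0.81 = 588.640 sabins.
Additional absorption ΔA = 588.640 − 322.918 = 265.7 sabins.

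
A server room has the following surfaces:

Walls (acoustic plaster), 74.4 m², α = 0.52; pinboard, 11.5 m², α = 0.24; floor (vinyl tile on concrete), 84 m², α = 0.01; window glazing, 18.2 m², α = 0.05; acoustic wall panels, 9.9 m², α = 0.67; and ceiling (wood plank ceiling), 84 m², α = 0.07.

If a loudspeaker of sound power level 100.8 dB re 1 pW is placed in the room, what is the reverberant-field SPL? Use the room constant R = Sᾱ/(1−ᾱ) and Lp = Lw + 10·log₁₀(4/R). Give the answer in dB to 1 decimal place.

88.4 dB

Σ(Sᵢαᵢ) = 74.4·0.52 + 11.5·0.24 + 84·0.01 + 18.2·0.05 + 9.9·0.67 + 84·0.07 = 55.711; total area S = 282.0 m².
ᾱ = 0.1976, so room constant R = A/(1−ᾱ) = 69.430 m².
Lp = 100.8 + 10·log₁₀(4/69.430) = 100.8 + (-12.39) = 88.4 dB.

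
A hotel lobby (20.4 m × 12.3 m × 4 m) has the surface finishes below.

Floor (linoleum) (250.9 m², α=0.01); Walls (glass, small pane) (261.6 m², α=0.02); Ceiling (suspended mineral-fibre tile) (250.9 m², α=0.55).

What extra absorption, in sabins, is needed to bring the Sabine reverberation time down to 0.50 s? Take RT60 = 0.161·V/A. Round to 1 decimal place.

177.4 sabins

A₁ = Σ Sᵢαᵢ = 250.9*0.01 + 261.6*0.02 + 250.9*0.55 = 145.736 sabins.
For T = 0.50 s, need A₂ = 0.161·V/T = 0.161·1003.68/0.50 = 323.185 sabins.
Additional absorption ΔA = 323.185 − 145.736 = 177.4 sabins.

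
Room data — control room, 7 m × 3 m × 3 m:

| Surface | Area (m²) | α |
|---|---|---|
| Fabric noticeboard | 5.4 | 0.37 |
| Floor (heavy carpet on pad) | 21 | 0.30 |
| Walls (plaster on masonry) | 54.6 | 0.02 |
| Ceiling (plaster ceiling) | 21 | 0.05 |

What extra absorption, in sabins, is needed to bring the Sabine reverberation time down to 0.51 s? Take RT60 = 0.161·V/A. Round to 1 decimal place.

9.4 sabins

Total absorption A₁ = 5.4*0.37 + 21*0.30 + 54.6*0.02 + 21*0.05
  = 1.998 + 6.300 + 1.092 + 1.050 = 10.440 m² sabins.
V = 63 m³. Required absorption A₂ = 0.161 × 63 / 0.51 = 19.888 sabins.
ΔA = A₂ − A₁ = 19.888 − 10.440 = 9.4 sabins.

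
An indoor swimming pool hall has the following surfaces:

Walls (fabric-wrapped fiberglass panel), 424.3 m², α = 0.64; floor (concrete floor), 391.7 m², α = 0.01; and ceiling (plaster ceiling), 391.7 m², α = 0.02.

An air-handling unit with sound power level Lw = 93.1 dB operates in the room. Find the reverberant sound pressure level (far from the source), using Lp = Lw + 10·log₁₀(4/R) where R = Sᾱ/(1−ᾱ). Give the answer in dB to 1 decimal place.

A = 283.303 sabins; S = 1207.7 m².
ᾱ = 0.2346, so room constant R = A/(1−ᾱ) = 370.137 m².
Lp = 93.1 + 10·log₁₀(4/370.137) = 93.1 + (-19.66) = 73.4 dB.

73.4 dB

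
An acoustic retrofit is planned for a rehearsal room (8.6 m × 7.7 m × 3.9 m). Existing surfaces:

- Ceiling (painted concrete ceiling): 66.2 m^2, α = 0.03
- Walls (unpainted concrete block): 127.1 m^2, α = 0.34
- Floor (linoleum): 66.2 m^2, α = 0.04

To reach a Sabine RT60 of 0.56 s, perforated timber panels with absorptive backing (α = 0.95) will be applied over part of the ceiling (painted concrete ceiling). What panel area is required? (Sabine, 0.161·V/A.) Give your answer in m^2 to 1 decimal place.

Total absorption A₁ = 66.2×0.03 + 127.1×0.34 + 66.2×0.04
  = 1.986 + 43.214 + 2.648 = 47.848 m^2 sabins.
Required A₂ = 0.161·258.258/0.56 = 74.249 sabins.
ΔA needed = 74.249 − 47.848 = 26.401 sabins.
Each m^2 of panel replacing the ceiling (painted concrete ceiling) adds (0.95 − 0.03) = 0.92 sabins.
Area = ΔA/Δα = 26.401/0.92 = 28.7 m^2.

28.7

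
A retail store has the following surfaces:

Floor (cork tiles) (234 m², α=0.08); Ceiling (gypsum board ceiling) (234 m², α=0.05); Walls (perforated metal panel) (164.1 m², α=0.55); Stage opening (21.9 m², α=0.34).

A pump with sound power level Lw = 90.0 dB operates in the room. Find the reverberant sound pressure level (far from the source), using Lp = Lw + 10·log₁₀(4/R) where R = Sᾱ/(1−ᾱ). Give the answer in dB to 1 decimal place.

A = 128.121 sabins; S = 654.0 m².
ᾱ = 0.1959, so room constant R = A/(1−ᾱ) = 159.335 m².
Lp = Lw + 10 log₁₀(4/R) = 90.0 -16.00 = 74.0 dB.

74.0 dB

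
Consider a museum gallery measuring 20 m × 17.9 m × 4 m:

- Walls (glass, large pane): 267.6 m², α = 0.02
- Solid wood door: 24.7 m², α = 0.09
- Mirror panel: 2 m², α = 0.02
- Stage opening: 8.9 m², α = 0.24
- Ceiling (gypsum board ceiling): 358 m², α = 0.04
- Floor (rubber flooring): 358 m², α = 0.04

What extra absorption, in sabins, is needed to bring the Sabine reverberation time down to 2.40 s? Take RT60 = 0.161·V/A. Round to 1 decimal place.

Summing Sᵢαᵢ: 5.352 + 2.223 + 0.040 + 2.136 + 14.320 + 14.320 → A₁ = 38.391 sabins.
V = 1432 m³. Required absorption A₂ = 0.161 × 1432 / 2.40 = 96.063 sabins.
ΔA = A₂ − A₁ = 96.063 − 38.391 = 57.7 sabins.

57.7 sabins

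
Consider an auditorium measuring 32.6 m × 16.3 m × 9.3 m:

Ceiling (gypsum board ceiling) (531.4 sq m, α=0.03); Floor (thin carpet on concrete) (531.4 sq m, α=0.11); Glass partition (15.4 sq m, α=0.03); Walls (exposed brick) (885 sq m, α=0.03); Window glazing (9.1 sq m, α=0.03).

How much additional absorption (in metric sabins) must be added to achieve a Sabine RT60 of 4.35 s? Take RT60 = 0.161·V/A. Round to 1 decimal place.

81.2 sabins

A₁ = Σ Sᵢαᵢ = 531.4·0.03 + 531.4·0.11 + 15.4·0.03 + 885·0.03 + 9.1·0.03 = 101.681 sabins.
V = 4941.834 m³. Required absorption A₂ = 0.161 × 4941.834 / 4.35 = 182.905 sabins.
Additional absorption ΔA = 182.905 − 101.681 = 81.2 sabins.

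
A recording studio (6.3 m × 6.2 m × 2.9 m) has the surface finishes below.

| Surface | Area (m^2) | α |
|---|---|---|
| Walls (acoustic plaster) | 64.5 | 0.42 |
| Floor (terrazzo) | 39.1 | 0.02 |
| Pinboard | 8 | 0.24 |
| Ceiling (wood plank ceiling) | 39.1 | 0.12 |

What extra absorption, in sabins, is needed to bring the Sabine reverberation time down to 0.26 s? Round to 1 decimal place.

A₁ = Σ Sᵢαᵢ = 64.5*0.42 + 39.1*0.02 + 8*0.24 + 39.1*0.12 = 34.484 sabins.
Target A₂ = 0.161·113.274/0.26 = 70.143 sabins (V = 113.274 m³).
Additional absorption ΔA = 70.143 − 34.484 = 35.7 sabins.

35.7 sabins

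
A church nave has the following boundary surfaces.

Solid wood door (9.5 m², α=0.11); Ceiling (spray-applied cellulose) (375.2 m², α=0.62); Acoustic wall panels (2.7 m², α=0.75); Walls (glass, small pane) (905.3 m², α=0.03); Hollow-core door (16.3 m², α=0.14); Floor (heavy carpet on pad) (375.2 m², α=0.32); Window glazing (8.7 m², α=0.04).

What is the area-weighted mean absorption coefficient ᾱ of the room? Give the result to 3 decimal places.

S = Σ Sᵢ = 9.5 + 375.2 + 2.7 + 905.3 + 16.3 + 375.2 + 8.7 = 1692.9 m².
A = 9.5×0.11 + 375.2×0.62 + 2.7×0.75 + 905.3×0.03 + 16.3×0.14 + 375.2×0.32 + 8.7×0.04 = 385.547 sabins.
ᾱ = A/S = 0.228.

0.228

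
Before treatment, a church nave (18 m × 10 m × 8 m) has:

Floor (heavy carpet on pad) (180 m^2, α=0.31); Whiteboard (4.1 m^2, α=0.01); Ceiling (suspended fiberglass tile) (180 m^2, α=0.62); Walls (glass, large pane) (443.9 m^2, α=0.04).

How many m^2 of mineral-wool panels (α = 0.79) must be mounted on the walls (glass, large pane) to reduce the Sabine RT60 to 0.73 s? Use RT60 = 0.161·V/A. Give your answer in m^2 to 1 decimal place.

Total absorption A₁ = 180*0.31 + 4.1*0.01 + 180*0.62 + 443.9*0.04
  = 55.800 + 0.041 + 111.600 + 17.756 = 185.197 m^2 sabins.
V = 1440 m³. Target absorption A₂ = 0.161 × 1440 / 0.73 = 317.589 sabins.
ΔA needed = 317.589 − 185.197 = 132.392 sabins.
Each m^2 of panel replacing the walls (glass, large pane) adds (0.79 − 0.04) = 0.75 sabins.
Panel area = 132.392 / 0.75 = 176.5 m^2.

176.5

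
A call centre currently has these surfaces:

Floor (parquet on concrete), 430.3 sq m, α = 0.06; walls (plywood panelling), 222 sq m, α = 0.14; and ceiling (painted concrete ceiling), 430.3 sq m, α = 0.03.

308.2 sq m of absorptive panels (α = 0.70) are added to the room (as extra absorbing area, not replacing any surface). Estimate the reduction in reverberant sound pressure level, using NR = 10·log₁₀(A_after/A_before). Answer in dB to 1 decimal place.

6.1 dB

Summing Sᵢαᵢ: 25.818 + 31.080 + 12.909 → A_before = 69.807 sabins.
Added absorption = 308.2 × 0.70 = 215.740 sabins.
A_after = 69.807 + 215.740 = 285.547 sabins.
Reduction = 10 log₁₀(A_after/A_before) = 10 log₁₀(4.0905) = 6.1 dB.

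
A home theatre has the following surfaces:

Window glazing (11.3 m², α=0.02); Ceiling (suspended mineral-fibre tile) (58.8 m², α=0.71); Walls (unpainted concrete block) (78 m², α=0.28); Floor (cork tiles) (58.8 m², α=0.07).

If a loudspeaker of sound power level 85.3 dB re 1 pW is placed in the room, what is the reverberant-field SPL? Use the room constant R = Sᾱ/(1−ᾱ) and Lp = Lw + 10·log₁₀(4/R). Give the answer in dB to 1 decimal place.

Σ(Sᵢαᵢ) = 11.3·0.02 + 58.8·0.71 + 78·0.28 + 58.8·0.07 = 67.930; total area S = 206.9 m².
ᾱ = 0.3283, so room constant R = A/(1−ᾱ) = 101.131 m².
Lp = Lw + 10 log₁₀(4/R) = 85.3 -14.03 = 71.3 dB.

71.3 dB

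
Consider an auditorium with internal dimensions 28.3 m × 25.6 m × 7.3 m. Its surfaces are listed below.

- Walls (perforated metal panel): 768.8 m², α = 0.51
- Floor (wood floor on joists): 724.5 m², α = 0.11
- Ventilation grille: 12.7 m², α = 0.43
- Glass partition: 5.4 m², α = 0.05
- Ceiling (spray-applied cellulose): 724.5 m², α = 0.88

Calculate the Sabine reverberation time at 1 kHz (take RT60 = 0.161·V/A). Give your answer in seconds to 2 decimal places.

Total absorption A = 768.8×0.51 + 724.5×0.11 + 12.7×0.43 + 5.4×0.05 + 724.5×0.88
  = 392.088 + 79.695 + 5.461 + 0.270 + 637.560 = 1115.074 m² sabins.
V = 28.3·25.6·7.3 = 5288.704 m³.
RT60 = 0.161 · V / A = 0.161 × 5288.704 / 1115.074 = 0.76 s.

0.76 s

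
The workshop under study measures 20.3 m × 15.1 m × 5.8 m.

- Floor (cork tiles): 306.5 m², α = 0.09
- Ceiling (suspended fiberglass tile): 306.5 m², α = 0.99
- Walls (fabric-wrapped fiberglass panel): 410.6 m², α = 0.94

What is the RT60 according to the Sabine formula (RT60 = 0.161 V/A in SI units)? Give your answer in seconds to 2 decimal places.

0.40 sec

A = Σ Sᵢαᵢ = 306.5·0.09 + 306.5·0.99 + 410.6·0.94 = 716.984 sabins.
Volume V = 20.3 × 15.1 × 5.8 = 1777.874 m³.
T = 0.161 V/A = 0.161·1777.874/716.984 = 0.40 s.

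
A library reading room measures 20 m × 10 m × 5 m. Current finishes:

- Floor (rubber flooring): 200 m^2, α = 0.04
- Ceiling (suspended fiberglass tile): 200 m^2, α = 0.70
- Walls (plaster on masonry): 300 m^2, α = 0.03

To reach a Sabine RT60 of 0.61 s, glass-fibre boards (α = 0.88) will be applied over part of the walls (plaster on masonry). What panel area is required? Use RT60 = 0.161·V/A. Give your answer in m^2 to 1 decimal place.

Total absorption A₁ = 200*0.04 + 200*0.70 + 300*0.03
  = 8.000 + 140.000 + 9.000 = 157.000 m^2 sabins.
V = 1000 m³. Target absorption A₂ = 0.161 × 1000 / 0.61 = 263.934 sabins.
ΔA needed = 263.934 − 157.000 = 106.934 sabins.
Net gain per m^2: Δα = 0.88 − 0.03 = 0.85.
Area = ΔA/Δα = 106.934/0.85 = 125.8 m^2.

125.8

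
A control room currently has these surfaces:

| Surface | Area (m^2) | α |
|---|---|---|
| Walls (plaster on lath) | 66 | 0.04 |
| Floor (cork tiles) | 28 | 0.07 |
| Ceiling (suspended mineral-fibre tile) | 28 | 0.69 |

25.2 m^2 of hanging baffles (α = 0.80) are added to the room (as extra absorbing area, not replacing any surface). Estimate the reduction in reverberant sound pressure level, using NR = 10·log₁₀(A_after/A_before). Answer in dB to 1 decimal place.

Equivalent absorption area: A_before = 66·0.04 + 28·0.07 + 28·0.69 = 23.920 m^2.
Treatment contributes 25.2·0.80 = 20.160 sabins.
A_after = 23.920 + 20.160 = 44.080 sabins.
Reduction = 10 log₁₀(A_after/A_before) = 10 log₁₀(1.8428) = 2.7 dB.

2.7 dB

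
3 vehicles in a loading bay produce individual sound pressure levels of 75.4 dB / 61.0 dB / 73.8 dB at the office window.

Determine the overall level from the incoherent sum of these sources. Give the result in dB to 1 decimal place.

77.8 dB

Sum in the linear (power) domain: Σ 10^(Lᵢ/10) = 10^(75.4/10) + 10^(61.0/10) + 10^(73.8/10) = 5.992e+07.
Combined level = 10 log₁₀(5.992e+07) = 77.8 dB.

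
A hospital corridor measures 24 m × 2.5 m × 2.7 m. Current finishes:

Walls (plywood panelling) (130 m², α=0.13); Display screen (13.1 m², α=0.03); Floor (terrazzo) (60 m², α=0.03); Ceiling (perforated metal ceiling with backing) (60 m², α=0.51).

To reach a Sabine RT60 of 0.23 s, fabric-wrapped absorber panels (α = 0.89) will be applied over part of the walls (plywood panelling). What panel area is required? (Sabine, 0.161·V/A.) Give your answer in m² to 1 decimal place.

A₁ = Σ Sᵢαᵢ = 130×0.13 + 13.1×0.03 + 60×0.03 + 60×0.51 = 49.693 sabins.
Required A₂ = 0.161·162/0.23 = 113.400 sabins.
ΔA needed = 113.400 − 49.693 = 63.707 sabins.
Each m² of panel replacing the walls (plywood panelling) adds (0.89 − 0.13) = 0.76 sabins.
Panel area = 63.707 / 0.76 = 83.8 m².

83.8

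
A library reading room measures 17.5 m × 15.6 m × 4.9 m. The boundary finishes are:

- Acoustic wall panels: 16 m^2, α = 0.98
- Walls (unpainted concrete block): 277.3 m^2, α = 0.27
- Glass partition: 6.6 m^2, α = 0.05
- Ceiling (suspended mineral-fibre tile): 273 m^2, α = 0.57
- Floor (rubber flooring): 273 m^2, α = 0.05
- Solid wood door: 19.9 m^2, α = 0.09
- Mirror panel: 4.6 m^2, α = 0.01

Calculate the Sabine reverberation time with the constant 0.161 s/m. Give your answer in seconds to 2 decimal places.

0.82 s

A = Σ Sᵢαᵢ = 16·0.98 + 277.3·0.27 + 6.6·0.05 + 273·0.57 + 273·0.05 + 19.9·0.09 + 4.6·0.01 = 261.978 sabins.
Room volume: 1337.7 m³.
T = 0.161 V/A = 0.161·1337.7/261.978 = 0.82 s.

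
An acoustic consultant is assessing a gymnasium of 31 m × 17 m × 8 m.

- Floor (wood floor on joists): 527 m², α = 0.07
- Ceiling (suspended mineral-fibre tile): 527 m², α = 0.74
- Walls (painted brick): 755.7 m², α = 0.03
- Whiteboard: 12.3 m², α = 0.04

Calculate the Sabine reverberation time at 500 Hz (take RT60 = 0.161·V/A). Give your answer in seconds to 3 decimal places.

Total absorption A = 527×0.07 + 527×0.74 + 755.7×0.03 + 12.3×0.04
  = 36.890 + 389.980 + 22.671 + 0.492 = 450.033 m² sabins.
Room volume: 4216 m³.
RT60 = 0.161 · V / A = 0.161 × 4216 / 450.033 = 1.508 s.

1.508 s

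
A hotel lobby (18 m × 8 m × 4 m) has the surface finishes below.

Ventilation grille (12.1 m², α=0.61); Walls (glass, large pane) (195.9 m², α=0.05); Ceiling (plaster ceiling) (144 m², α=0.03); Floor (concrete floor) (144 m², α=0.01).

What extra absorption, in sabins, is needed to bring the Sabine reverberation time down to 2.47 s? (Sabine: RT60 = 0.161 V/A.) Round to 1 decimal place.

14.6 sabins

Summing Sᵢαᵢ: 7.381 + 9.795 + 4.320 + 1.440 → A₁ = 22.936 sabins.
For T = 2.47 s, need A₂ = 0.161·V/T = 0.161·576/2.47 = 37.545 sabins.
Shortfall: 37.545 − 22.936 = 14.6 sabins.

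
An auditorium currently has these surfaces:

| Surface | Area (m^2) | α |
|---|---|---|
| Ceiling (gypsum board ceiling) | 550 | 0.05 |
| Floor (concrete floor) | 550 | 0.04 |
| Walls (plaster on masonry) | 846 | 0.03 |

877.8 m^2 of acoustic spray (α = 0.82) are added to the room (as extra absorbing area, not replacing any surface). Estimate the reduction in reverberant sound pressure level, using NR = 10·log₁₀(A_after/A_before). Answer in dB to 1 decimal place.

Total absorption A_before = 550·0.05 + 550·0.04 + 846·0.03
  = 27.500 + 22.000 + 25.380 = 74.880 m^2 sabins.
Treatment contributes 877.8·0.82 = 719.796 sabins.
A_after = 74.880 + 719.796 = 794.676 sabins.
Reduction = 10 log₁₀(A_after/A_before) = 10 log₁₀(10.6127) = 10.3 dB.

10.3 dB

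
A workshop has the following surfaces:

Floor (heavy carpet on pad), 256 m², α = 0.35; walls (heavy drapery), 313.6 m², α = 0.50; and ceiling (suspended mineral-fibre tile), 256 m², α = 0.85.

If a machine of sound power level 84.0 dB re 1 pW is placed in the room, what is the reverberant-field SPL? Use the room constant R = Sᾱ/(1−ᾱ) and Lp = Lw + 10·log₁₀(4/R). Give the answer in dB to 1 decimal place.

59.8 dB

A = 464.000 sabins; S = 825.6 m².
ᾱ = 464.000/825.6 = 0.5620; R = Sᾱ/(1−ᾱ) = 464.000/(1−0.5620) = 1059.361 m².
Lp = 84.0 + 10·log₁₀(4/1059.361) = 84.0 + (-24.23) = 59.8 dB.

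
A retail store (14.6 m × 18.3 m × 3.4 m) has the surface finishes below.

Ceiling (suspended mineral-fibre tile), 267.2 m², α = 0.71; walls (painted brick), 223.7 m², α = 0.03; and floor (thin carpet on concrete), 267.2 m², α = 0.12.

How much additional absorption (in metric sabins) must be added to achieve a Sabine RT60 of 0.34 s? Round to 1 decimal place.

Equivalent absorption area: A₁ = 267.2×0.71 + 223.7×0.03 + 267.2×0.12 = 228.487 m².
For T = 0.34 s, need A₂ = 0.161·V/T = 0.161·908.412/0.34 = 430.160 sabins.
ΔA = A₂ − A₁ = 430.160 − 228.487 = 201.7 sabins.

201.7 sabins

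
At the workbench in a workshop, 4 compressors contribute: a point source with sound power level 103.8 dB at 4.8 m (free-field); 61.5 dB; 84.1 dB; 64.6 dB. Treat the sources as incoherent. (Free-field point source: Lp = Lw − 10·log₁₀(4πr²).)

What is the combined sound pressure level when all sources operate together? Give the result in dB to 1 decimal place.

85.4 dB

Source at 4.8 m: Lp = 103.8 − 10·log₁₀(4π·4.8²) = 103.8 − 10·log₁₀(289.529) = 79.2 dB.
Converting to relative power and adding: 10^(79.2/10) + 10^(61.5/10) + 10^(84.1/10) + 10^(64.6/10) = 3.445e+08.
Back to dB: 10·log₁₀ Σ = 85.4 dB.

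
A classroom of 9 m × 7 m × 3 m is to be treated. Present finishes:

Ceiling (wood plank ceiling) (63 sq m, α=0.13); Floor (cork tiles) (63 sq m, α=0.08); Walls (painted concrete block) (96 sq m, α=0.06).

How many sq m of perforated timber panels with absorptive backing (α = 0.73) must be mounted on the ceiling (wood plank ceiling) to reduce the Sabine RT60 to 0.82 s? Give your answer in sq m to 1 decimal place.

30.2

Summing Sᵢαᵢ: 8.190 + 5.040 + 5.760 → A₁ = 18.990 sabins.
V = 189 m³. Target absorption A₂ = 0.161 × 189 / 0.82 = 37.109 sabins.
Absorption to add: 37.109 − 18.990 = 18.119 sabins.
Net gain per sq m: Δα = 0.73 − 0.13 = 0.60.
Area = ΔA/Δα = 18.119/0.60 = 30.2 sq m.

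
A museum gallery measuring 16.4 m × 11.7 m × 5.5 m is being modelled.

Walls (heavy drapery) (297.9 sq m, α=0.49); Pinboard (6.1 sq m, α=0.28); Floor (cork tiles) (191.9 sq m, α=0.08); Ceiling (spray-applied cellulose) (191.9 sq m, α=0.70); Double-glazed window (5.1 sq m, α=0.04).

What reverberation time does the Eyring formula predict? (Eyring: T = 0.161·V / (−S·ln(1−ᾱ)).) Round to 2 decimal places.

0.44 sec

S = Σ Sᵢ = 692.9 sq m.
Absorption A = 297.9·0.49 + 6.1·0.28 + 191.9·0.08 + 191.9·0.70 + 5.1·0.04 = 297.565 sabins.
ᾱ = 297.565 / 692.9 = 0.4294.
Eyring denominator: −S ln(1−ᾱ) = 388.763.
V = 16.4 × 11.7 × 5.5 = 1055.34 m³.
T = 0.161·V/[−S·ln(1−ᾱ)] = 0.161·1055.34/388.763 = 0.44 s.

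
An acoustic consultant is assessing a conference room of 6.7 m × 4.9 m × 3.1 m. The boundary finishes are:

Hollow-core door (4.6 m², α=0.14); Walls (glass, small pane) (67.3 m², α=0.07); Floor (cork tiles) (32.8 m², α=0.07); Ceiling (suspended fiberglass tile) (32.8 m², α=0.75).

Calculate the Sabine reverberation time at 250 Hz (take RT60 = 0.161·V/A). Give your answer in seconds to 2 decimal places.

0.51 s

Total absorption A = 4.6×0.14 + 67.3×0.07 + 32.8×0.07 + 32.8×0.75
  = 0.644 + 4.711 + 2.296 + 24.600 = 32.251 m² sabins.
V = 6.7·4.9·3.1 = 101.773 m³.
Sabine: RT60 = 0.161 × 101.773 / 32.251 = 0.51 s.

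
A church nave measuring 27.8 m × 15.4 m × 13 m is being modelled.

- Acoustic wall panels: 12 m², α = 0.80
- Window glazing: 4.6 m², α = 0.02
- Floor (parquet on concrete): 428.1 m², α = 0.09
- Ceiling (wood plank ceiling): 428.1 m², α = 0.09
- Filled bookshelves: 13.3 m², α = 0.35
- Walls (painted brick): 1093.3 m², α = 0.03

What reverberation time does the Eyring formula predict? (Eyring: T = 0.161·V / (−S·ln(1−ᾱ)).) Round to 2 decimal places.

6.99 s

S = Σ Sᵢ = 1979.4 m².
Σ(Sᵢαᵢ) = 12×0.80 + 4.6×0.02 + 428.1×0.09 + 428.1×0.09 + 13.3×0.35 + 1093.3×0.03 = 124.204.
Mean coefficient ᾱ = A/S = 0.0627.
Eyring denominator: −S ln(1−ᾱ) = 128.170.
V = 27.8 × 15.4 × 13 = 5565.56 m³.
T = 0.161·V/[−S·ln(1−ᾱ)] = 0.161·5565.56/128.170 = 6.99 s.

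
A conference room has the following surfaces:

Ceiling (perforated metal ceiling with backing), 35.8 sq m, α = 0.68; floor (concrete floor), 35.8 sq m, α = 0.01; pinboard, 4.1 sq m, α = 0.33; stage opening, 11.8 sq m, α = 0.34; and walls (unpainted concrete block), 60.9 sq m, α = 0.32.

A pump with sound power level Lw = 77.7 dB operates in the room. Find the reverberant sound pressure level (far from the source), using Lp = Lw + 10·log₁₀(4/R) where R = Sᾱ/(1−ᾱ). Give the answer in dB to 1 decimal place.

65.0 dB

A = 49.555 sabins; S = 148.4 sq m.
ᾱ = 49.555/148.4 = 0.3339; R = Sᾱ/(1−ᾱ) = 49.555/(1−0.3339) = 74.396 sq m.
Lp = 77.7 + 10·log₁₀(4/74.396) = 77.7 + (-12.69) = 65.0 dB.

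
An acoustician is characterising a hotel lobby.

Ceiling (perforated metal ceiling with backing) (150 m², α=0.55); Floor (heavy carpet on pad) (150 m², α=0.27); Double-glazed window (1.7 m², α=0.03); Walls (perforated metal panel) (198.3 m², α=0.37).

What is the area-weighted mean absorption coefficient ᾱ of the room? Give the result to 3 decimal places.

Total surface area S = 500.0 m².
Weighted sum Σ Sα = 196.422.
ᾱ = 196.422 / 500.0 = 0.393.

0.393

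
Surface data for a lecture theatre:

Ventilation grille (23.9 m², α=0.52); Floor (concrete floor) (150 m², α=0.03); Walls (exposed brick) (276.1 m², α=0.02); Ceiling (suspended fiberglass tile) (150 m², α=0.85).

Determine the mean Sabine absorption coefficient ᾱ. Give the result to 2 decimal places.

0.25

S = Σ Sᵢ = 23.9 + 150 + 276.1 + 150 = 600.0 m².
Σ(Sᵢαᵢ) = 23.9·0.52 + 150·0.03 + 276.1·0.02 + 150·0.85 = 149.950.
ᾱ = 149.950 / 600.0 = 0.25.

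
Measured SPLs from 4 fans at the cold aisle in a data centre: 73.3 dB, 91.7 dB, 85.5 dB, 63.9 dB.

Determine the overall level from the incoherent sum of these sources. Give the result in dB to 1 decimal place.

92.7 dB

Converting to relative power and adding: 10^(73.3/10) + 10^(91.7/10) + 10^(85.5/10) + 10^(63.9/10) = 1.858e+09.
Combined level = 10 log₁₀(1.858e+09) = 92.7 dB.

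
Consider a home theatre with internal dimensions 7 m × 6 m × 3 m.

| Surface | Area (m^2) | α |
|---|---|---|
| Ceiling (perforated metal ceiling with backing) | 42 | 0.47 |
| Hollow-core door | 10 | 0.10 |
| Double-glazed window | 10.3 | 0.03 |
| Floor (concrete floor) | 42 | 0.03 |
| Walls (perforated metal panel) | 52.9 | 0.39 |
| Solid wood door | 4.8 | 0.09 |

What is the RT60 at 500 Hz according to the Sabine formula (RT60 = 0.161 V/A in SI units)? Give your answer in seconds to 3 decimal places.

0.468 sec

Equivalent absorption area: A = 42·0.47 + 10·0.10 + 10.3·0.03 + 42·0.03 + 52.9·0.39 + 4.8·0.09 = 43.372 m^2.
V = 7·6·3 = 126 m³.
T = 0.161 V/A = 0.161·126/43.372 = 0.468 s.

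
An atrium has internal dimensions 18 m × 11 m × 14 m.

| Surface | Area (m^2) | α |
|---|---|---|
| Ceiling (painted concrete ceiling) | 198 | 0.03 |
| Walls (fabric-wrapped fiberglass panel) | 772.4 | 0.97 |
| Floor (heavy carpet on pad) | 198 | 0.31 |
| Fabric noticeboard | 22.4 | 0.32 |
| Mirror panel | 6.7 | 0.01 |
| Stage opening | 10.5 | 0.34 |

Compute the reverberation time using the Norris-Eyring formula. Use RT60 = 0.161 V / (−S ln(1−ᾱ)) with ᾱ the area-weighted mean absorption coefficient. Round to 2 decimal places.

Total surface area S = 198 + 772.4 + 198 + 22.4 + 6.7 + 10.5 = 1208.0 m^2.
Absorption A = 198·0.03 + 772.4·0.97 + 198·0.31 + 22.4·0.32 + 6.7·0.01 + 10.5·0.34 = 827.353 sabins.
ᾱ = 827.353 / 1208.0 = 0.6849.
Eyring denominator: −S ln(1−ᾱ) = 1395.077.
V = 18 × 11 × 14 = 2772 m³.
RT60 = 0.161 × 2772 / 1395.077 = 0.32 s.

0.32 seconds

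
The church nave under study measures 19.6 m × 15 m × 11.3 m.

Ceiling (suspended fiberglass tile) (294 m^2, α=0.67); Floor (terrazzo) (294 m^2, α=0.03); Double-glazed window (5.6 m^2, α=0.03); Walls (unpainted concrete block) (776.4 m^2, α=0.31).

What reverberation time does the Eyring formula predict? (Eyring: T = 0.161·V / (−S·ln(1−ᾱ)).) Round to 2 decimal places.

S = Σ Sᵢ = 1370.0 m^2.
Σ(Sᵢαᵢ) = 294·0.67 + 294·0.03 + 5.6·0.03 + 776.4·0.31 = 446.652.
ᾱ = 446.652 / 1370.0 = 0.3260.
Eyring denominator: −S ln(1−ᾱ) = 540.499.
V = 19.6 × 15 × 11.3 = 3322.2 m³.
T = 0.161·V/[−S·ln(1−ᾱ)] = 0.161·3322.2/540.499 = 0.99 s.

0.99 s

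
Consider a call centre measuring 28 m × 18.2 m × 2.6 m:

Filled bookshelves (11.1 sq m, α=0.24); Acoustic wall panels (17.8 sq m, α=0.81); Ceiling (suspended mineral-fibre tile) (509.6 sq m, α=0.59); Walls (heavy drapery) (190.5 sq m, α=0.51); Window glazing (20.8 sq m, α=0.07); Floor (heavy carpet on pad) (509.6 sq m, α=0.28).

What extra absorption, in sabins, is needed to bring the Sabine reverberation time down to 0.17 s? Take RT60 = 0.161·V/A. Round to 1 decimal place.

695.8 sabins

Summing Sᵢαᵢ: 2.664 + 14.418 + 300.664 + 97.155 + 1.456 + 142.688 → A₁ = 559.045 sabins.
Target A₂ = 0.161·1324.96/0.17 = 1254.815 sabins (V = 1324.96 m³).
Additional absorption ΔA = 1254.815 − 559.045 = 695.8 sabins.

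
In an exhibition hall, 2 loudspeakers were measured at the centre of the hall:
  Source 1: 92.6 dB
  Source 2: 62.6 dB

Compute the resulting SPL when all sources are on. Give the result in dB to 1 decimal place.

Converting to relative power and adding: 10^(92.6/10) + 10^(62.6/10) = 1.822e+09.
Back to dB: 10·log₁₀ Σ = 92.6 dB.

92.6 dB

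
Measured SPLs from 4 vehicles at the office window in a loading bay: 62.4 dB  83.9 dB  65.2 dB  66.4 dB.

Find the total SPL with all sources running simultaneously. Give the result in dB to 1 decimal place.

84.1 dB

Sum in the linear (power) domain: Σ 10^(Lᵢ/10) = 10^(62.4/10) + 10^(83.9/10) + 10^(65.2/10) + 10^(66.4/10) = 2.549e+08.
Back to dB: 10·log₁₀ Σ = 84.1 dB.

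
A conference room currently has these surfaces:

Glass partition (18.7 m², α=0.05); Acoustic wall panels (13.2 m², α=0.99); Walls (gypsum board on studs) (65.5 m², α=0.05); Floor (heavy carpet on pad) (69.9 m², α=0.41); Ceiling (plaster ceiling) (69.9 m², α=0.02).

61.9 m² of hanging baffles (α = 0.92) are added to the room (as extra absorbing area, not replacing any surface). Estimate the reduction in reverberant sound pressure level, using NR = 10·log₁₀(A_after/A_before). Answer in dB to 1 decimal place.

Total absorption A_before = 18.7×0.05 + 13.2×0.99 + 65.5×0.05 + 69.9×0.41 + 69.9×0.02
  = 0.935 + 13.068 + 3.275 + 28.659 + 1.398 = 47.335 m² sabins.
Treatment contributes 61.9·0.92 = 56.948 sabins.
New total A_after = 104.283 sabins.
Reduction = 10 log₁₀(A_after/A_before) = 10 log₁₀(2.2031) = 3.4 dB.

3.4 dB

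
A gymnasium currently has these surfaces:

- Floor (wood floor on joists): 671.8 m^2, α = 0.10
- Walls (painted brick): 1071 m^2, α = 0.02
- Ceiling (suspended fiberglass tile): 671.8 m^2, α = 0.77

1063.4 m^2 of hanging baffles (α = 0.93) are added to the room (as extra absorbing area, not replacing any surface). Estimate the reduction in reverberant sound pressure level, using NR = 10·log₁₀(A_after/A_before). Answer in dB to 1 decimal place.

4.2 dB

Summing Sᵢαᵢ: 67.180 + 21.420 + 517.286 → A_before = 605.886 sabins.
Treatment contributes 1063.4·0.93 = 988.962 sabins.
New total A_after = 1594.848 sabins.
Reduction = 10 log₁₀(A_after/A_before) = 10 log₁₀(2.6323) = 4.2 dB.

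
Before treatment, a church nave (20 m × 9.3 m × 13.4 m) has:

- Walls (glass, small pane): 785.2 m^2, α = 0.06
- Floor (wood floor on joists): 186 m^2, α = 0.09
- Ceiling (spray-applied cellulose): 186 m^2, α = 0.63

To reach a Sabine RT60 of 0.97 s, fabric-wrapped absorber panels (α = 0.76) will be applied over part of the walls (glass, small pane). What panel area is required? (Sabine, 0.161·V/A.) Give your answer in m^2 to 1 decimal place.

Equivalent absorption area: A₁ = 785.2*0.06 + 186*0.09 + 186*0.63 = 181.032 m^2.
Required A₂ = 0.161·2492.4/0.97 = 413.687 sabins.
Absorption to add: 413.687 − 181.032 = 232.655 sabins.
Net gain per m^2: Δα = 0.76 − 0.06 = 0.70.
Panel area = 232.655 / 0.70 = 332.4 m^2.

332.4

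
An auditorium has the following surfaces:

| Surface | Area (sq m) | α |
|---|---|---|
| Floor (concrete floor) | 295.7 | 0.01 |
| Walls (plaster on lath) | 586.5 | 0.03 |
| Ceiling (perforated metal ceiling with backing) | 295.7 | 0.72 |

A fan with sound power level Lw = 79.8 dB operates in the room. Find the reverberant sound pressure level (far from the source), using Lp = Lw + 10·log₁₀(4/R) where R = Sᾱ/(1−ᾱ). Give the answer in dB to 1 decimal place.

61.2 dB

Σ(Sᵢαᵢ) = 295.7×0.01 + 586.5×0.03 + 295.7×0.72 = 233.456; total area S = 1177.9 sq m.
ᾱ = 0.1982, so room constant R = A/(1−ᾱ) = 291.165 sq m.
Lp = 79.8 + 10·log₁₀(4/291.165) = 79.8 + (-18.62) = 61.2 dB.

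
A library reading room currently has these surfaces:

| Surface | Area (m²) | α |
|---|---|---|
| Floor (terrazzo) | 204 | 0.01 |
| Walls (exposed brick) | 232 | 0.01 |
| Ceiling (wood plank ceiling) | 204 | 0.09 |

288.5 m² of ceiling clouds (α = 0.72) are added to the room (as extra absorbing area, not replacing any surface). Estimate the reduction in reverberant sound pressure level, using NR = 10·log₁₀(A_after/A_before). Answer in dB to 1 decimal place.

Summing Sᵢαᵢ: 2.040 + 2.320 + 18.360 → A_before = 22.720 sabins.
Added absorption = 288.5 × 0.72 = 207.720 sabins.
New total A_after = 230.440 sabins.
NR = 10·log₁₀(230.440/22.720) = 10.1 dB.

10.1 dB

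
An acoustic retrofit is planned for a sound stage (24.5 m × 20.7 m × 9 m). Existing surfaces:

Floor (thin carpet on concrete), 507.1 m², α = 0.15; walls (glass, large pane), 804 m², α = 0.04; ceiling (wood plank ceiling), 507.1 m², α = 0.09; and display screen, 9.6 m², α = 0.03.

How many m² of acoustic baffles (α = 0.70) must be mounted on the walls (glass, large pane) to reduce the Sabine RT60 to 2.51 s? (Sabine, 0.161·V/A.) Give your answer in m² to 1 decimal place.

A₁ = Σ Sᵢαᵢ = 507.1×0.15 + 804×0.04 + 507.1×0.09 + 9.6×0.03 = 154.152 sabins.
Required A₂ = 0.161·4564.35/2.51 = 292.773 sabins.
ΔA needed = 292.773 − 154.152 = 138.621 sabins.
Net gain per m²: Δα = 0.70 − 0.04 = 0.66.
Panel area = 138.621 / 0.66 = 210.0 m².

210.0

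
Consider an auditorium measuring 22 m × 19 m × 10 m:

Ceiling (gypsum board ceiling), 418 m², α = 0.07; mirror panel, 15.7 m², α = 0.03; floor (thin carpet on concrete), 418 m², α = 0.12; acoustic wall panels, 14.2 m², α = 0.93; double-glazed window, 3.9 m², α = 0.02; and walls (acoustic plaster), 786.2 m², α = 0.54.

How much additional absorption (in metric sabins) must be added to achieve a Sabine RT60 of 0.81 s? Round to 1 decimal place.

313.1 sabins

Equivalent absorption area: A₁ = 418·0.07 + 15.7·0.03 + 418·0.12 + 14.2·0.93 + 3.9·0.02 + 786.2·0.54 = 517.723 m².
For T = 0.81 s, need A₂ = 0.161·V/T = 0.161·4180/0.81 = 830.840 sabins.
Additional absorption ΔA = 830.840 − 517.723 = 313.1 sabins.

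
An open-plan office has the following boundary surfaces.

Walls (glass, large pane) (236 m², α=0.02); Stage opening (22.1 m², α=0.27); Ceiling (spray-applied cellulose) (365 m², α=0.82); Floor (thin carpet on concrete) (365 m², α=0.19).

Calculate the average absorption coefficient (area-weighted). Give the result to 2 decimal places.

Total surface area S = 988.1 m².
Σ(Sᵢαᵢ) = 236*0.02 + 22.1*0.27 + 365*0.82 + 365*0.19 = 379.337.
ᾱ = 379.337 / 988.1 = 0.38.

0.38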